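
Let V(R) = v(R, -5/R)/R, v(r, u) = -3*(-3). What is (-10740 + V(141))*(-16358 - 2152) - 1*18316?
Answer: 9342561418/47 ≈ 1.9878e+8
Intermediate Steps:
v(r, u) = 9
V(R) = 9/R
(-10740 + V(141))*(-16358 - 2152) - 1*18316 = (-10740 + 9/141)*(-16358 - 2152) - 1*18316 = (-10740 + 9*(1/141))*(-18510) - 18316 = (-10740 + 3/47)*(-18510) - 18316 = -504777/47*(-18510) - 18316 = 9343422270/47 - 18316 = 9342561418/47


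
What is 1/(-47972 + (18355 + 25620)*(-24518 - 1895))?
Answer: -1/1161559647 ≈ -8.6091e-10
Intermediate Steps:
1/(-47972 + (18355 + 25620)*(-24518 - 1895)) = 1/(-47972 + 43975*(-26413)) = 1/(-47972 - 1161511675) = 1/(-1161559647) = -1/1161559647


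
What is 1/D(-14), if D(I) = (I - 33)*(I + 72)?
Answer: -1/2726 ≈ -0.00036684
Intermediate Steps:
D(I) = (-33 + I)*(72 + I)
1/D(-14) = 1/(-2376 + (-14)² + 39*(-14)) = 1/(-2376 + 196 - 546) = 1/(-2726) = -1/2726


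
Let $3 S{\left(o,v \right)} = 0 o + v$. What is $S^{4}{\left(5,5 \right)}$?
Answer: $\frac{625}{81} \approx 7.716$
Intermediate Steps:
$S{\left(o,v \right)} = \frac{v}{3}$ ($S{\left(o,v \right)} = \frac{0 o + v}{3} = \frac{0 + v}{3} = \frac{v}{3}$)
$S^{4}{\left(5,5 \right)} = \left(\frac{1}{3} \cdot 5\right)^{4} = \left(\frac{5}{3}\right)^{4} = \frac{625}{81}$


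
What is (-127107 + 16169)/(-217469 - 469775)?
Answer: 55469/343622 ≈ 0.16142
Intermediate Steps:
(-127107 + 16169)/(-217469 - 469775) = -110938/(-687244) = -110938*(-1/687244) = 55469/343622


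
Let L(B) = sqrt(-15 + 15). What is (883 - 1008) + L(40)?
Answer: -125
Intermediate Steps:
L(B) = 0 (L(B) = sqrt(0) = 0)
(883 - 1008) + L(40) = (883 - 1008) + 0 = -125 + 0 = -125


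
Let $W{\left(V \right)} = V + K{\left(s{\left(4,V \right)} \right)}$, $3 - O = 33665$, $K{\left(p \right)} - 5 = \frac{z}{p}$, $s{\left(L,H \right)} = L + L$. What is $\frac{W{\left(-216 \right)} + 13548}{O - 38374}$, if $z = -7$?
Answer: $- \frac{35563}{192096} \approx -0.18513$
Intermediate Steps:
$s{\left(L,H \right)} = 2 L$
$K{\left(p \right)} = 5 - \frac{7}{p}$
$O = -33662$ ($O = 3 - 33665 = -33662$)
$W{\left(V \right)} = \frac{33}{8} + V$ ($W{\left(V \right)} = V + \left(5 - \frac{7}{2 \cdot 4}\right) = V + \left(5 - \frac{7}{8}\right) = V + \frac{33}{8} = \frac{33}{8} + V$)
$\frac{W{\left(-216 \right)} + 13548}{O - 38374} = \frac{\left(\frac{33}{8} - 216\right) + 13548}{-33662 - 38374} = \frac{- \frac{1695}{8} + 13548}{-72036} = \frac{106689}{8} \left(- \frac{1}{72036}\right) = - \frac{35563}{192096}$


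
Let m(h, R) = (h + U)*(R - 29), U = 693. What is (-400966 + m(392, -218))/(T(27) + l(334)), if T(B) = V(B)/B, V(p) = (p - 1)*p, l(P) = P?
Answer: -74329/40 ≈ -1858.2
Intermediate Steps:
V(p) = p*(-1 + p) (V(p) = (-1 + p)*p = p*(-1 + p))
T(B) = -1 + B (T(B) = (B*(-1 + B))/B = -1 + B)
m(h, R) = (-29 + R)*(693 + h) (m(h, R) = (h + 693)*(R - 29) = (693 + h)*(-29 + R) = (-29 + R)*(693 + h))
(-400966 + m(392, -218))/(T(27) + l(334)) = (-400966 + (-20097 - 29*392 + 693*(-218) - 218*392))/((-1 + 27) + 334) = (-400966 + (-20097 - 11368 - 151074 - 85456))/(26 + 334) = (-400966 - 267995)/360 = -668961*1/360 = -74329/40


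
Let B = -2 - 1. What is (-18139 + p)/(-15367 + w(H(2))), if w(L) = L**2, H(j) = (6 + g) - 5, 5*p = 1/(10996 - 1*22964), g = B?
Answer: 361812587/306440640 ≈ 1.1807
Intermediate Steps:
B = -3
g = -3
p = -1/59840 (p = 1/(5*(10996 - 1*22964)) = 1/(5*(10996 - 22964)) = (1/5)/(-11968) = (1/5)*(-1/11968) = -1/59840 ≈ -1.6711e-5)
H(j) = -2 (H(j) = (6 - 3) - 5 = 3 - 5 = -2)
(-18139 + p)/(-15367 + w(H(2))) = (-18139 - 1/59840)/(-15367 + (-2)**2) = -1085437761/(59840*(-15367 + 4)) = -1085437761/59840/(-15363) = -1085437761/59840*(-1/15363) = 361812587/306440640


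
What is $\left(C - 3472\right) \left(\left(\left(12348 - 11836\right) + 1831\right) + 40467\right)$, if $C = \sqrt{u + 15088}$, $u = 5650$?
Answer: $-148636320 + 42810 \sqrt{20738} \approx -1.4247 \cdot 10^{8}$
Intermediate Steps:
$C = \sqrt{20738}$ ($C = \sqrt{5650 + 15088} = \sqrt{20738} \approx 144.01$)
$\left(C - 3472\right) \left(\left(\left(12348 - 11836\right) + 1831\right) + 40467\right) = \left(\sqrt{20738} - 3472\right) \left(\left(\left(12348 - 11836\right) + 1831\right) + 40467\right) = \left(-3472 + \sqrt{20738}\right) \left(\left(512 + 1831\right) + 40467\right) = \left(-3472 + \sqrt{20738}\right) \left(2343 + 40467\right) = \left(-3472 + \sqrt{20738}\right) 42810 = -148636320 + 42810 \sqrt{20738}$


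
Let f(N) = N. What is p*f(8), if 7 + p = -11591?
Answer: -92784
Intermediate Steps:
p = -11598 (p = -7 - 11591 = -11598)
p*f(8) = -11598*8 = -92784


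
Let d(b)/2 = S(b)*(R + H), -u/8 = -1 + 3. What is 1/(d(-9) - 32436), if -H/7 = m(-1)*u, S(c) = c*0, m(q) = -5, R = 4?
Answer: -1/32436 ≈ -3.0830e-5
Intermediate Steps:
S(c) = 0
u = -16 (u = -8*(-1 + 3) = -8*2 = -16)
H = -560 (H = -(-35)*(-16) = -7*80 = -560)
d(b) = 0 (d(b) = 2*(0*(4 - 560)) = 2*(0*(-556)) = 2*0 = 0)
1/(d(-9) - 32436) = 1/(0 - 32436) = 1/(-32436) = -1/32436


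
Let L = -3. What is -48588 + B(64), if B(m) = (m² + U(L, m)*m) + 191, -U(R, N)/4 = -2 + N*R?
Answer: 5363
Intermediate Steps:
U(R, N) = 8 - 4*N*R (U(R, N) = -4*(-2 + N*R) = 8 - 4*N*R)
B(m) = 191 + m² + m*(8 + 12*m) (B(m) = (m² + (8 - 4*m*(-3))*m) + 191 = (m² + (8 + 12*m)*m) + 191 = (m² + m*(8 + 12*m)) + 191 = 191 + m² + m*(8 + 12*m))
-48588 + B(64) = -48588 + (191 + 8*64 + 13*64²) = -48588 + (191 + 512 + 13*4096) = -48588 + (191 + 512 + 53248) = -48588 + 53951 = 5363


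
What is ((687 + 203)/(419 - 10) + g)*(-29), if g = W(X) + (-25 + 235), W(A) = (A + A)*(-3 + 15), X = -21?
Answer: 3461324/409 ≈ 8462.9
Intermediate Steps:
W(A) = 24*A (W(A) = (2*A)*12 = 24*A)
g = -294 (g = 24*(-21) + (-25 + 235) = -504 + 210 = -294)
((687 + 203)/(419 - 10) + g)*(-29) = ((687 + 203)/(419 - 10) - 294)*(-29) = (890/409 - 294)*(-29) = -119356/409*(-29) = 3461324/409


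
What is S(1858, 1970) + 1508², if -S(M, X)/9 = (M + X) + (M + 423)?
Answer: 2219083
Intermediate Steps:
S(M, X) = -3807 - 18*M - 9*X (S(M, X) = -9*((M + X) + (M + 423)) = -9*((M + X) + (423 + M)) = -9*(423 + X + 2*M) = -3807 - 18*M - 9*X)
S(1858, 1970) + 1508² = (-3807 - 18*1858 - 9*1970) + 1508² = (-3807 - 33444 - 17730) + 2274064 = -54981 + 2274064 = 2219083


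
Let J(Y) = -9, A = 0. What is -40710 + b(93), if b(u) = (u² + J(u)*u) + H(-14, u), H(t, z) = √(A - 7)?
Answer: -32898 + I*√7 ≈ -32898.0 + 2.6458*I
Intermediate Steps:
H(t, z) = I*√7 (H(t, z) = √(0 - 7) = √(-7) = I*√7)
b(u) = u² - 9*u + I*√7 (b(u) = (u² - 9*u) + I*√7 = u² - 9*u + I*√7)
-40710 + b(93) = -40710 + (93² - 9*93 + I*√7) = -40710 + (8649 - 837 + I*√7) = -40710 + (7812 + I*√7) = -32898 + I*√7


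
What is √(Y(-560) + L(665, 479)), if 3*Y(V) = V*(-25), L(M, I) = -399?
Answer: √38409/3 ≈ 65.327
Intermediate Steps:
Y(V) = -25*V/3 (Y(V) = (V*(-25))/3 = (-25*V)/3 = -25*V/3)
√(Y(-560) + L(665, 479)) = √(-25/3*(-560) - 399) = √(14000/3 - 399) = √(12803/3) = √38409/3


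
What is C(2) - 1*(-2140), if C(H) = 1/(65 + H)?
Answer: 143381/67 ≈ 2140.0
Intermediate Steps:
C(2) - 1*(-2140) = 1/(65 + 2) - 1*(-2140) = 1/67 + 2140 = 143381/67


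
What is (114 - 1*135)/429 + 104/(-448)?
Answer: -2251/8008 ≈ -0.28109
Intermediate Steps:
(114 - 1*135)/429 + 104/(-448) = (114 - 135)*(1/429) + 104*(-1/448) = -21*1/429 - 13/56 = -7/143 - 13/56 = -2251/8008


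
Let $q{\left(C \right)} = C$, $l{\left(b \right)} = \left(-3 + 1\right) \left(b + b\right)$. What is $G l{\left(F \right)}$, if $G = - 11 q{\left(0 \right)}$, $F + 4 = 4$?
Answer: $0$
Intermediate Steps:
$F = 0$ ($F = -4 + 4 = 0$)
$l{\left(b \right)} = - 4 b$ ($l{\left(b \right)} = - 2 \cdot 2 b = - 4 b$)
$G = 0$ ($G = \left(-11\right) 0 = 0$)
$G l{\left(F \right)} = 0 \left(\left(-4\right) 0\right) = 0 \cdot 0 = 0$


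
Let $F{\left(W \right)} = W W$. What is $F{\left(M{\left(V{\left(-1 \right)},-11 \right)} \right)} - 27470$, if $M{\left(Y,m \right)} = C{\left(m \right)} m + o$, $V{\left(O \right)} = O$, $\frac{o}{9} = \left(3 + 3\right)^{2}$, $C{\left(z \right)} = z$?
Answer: $170555$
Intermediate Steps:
$o = 324$ ($o = 9 \left(3 + 3\right)^{2} = 9 \cdot 6^{2} = 9 \cdot 36 = 324$)
$M{\left(Y,m \right)} = 324 + m^{2}$ ($M{\left(Y,m \right)} = m m + 324 = m^{2} + 324 = 324 + m^{2}$)
$F{\left(W \right)} = W^{2}$
$F{\left(M{\left(V{\left(-1 \right)},-11 \right)} \right)} - 27470 = \left(324 + \left(-11\right)^{2}\right)^{2} - 27470 = \left(324 + 121\right)^{2} - 27470 = 445^{2} - 27470 = 198025 - 27470 = 170555$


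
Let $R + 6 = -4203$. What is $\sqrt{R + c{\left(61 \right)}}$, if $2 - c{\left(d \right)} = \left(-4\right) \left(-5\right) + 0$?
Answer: $i \sqrt{4227} \approx 65.015 i$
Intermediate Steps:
$R = -4209$ ($R = -6 - 4203 = -4209$)
$c{\left(d \right)} = -18$ ($c{\left(d \right)} = 2 - \left(\left(-4\right) \left(-5\right) + 0\right) = 2 - \left(20 + 0\right) = 2 - 20 = -18$)
$\sqrt{R + c{\left(61 \right)}} = \sqrt{-4209 - 18} = \sqrt{-4227} = i \sqrt{4227}$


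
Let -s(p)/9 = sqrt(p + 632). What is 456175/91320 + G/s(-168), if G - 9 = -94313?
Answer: 91235/18264 + 23576*sqrt(29)/261 ≈ 491.43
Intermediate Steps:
s(p) = -9*sqrt(632 + p) (s(p) = -9*sqrt(p + 632) = -9*sqrt(632 + p))
G = -94304 (G = 9 - 94313 = -94304)
456175/91320 + G/s(-168) = 456175/91320 - 94304*(-1/(9*sqrt(632 - 168))) = 456175*(1/91320) - 94304*(-sqrt(29)/1044) = 91235/18264 - 94304*(-sqrt(29)/1044) = 91235/18264 - (-23576)*sqrt(29)/261 = 91235/18264 + 23576*sqrt(29)/261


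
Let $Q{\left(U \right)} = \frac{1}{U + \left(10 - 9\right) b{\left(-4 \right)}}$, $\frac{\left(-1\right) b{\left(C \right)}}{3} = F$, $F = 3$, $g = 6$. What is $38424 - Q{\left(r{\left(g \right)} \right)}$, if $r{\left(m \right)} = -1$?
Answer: $\frac{384241}{10} \approx 38424.0$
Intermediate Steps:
$b{\left(C \right)} = -9$ ($b{\left(C \right)} = \left(-3\right) 3 = -9$)
$Q{\left(U \right)} = \frac{1}{-9 + U}$ ($Q{\left(U \right)} = \frac{1}{U + \left(10 - 9\right) \left(-9\right)} = \frac{1}{U + 1 \left(-9\right)} = \frac{1}{U - 9} = \frac{1}{-9 + U}$)
$38424 - Q{\left(r{\left(g \right)} \right)} = 38424 - \frac{1}{-9 - 1} = 38424 - \frac{1}{-10} = 38424 - - \frac{1}{10} = 38424 + \frac{1}{10} = \frac{384241}{10}$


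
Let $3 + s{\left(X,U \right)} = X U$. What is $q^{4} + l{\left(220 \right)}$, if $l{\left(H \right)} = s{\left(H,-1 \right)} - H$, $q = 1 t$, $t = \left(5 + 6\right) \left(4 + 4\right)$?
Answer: $59969093$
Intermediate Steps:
$t = 88$ ($t = 11 \cdot 8 = 88$)
$s{\left(X,U \right)} = -3 + U X$ ($s{\left(X,U \right)} = -3 + X U = -3 + U X$)
$q = 88$ ($q = 1 \cdot 88 = 88$)
$l{\left(H \right)} = -3 - 2 H$ ($l{\left(H \right)} = \left(-3 - H\right) - H = -3 - 2 H$)
$q^{4} + l{\left(220 \right)} = 88^{4} - 443 = 59969536 - 443 = 59969093$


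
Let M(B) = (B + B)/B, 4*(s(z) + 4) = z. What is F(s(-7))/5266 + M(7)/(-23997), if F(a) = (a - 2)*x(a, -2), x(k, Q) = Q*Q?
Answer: -754439/126368202 ≈ -0.0059702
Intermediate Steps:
x(k, Q) = Q²
s(z) = -4 + z/4
M(B) = 2 (M(B) = (2*B)/B = 2)
F(a) = -8 + 4*a (F(a) = (a - 2)*(-2)² = (-2 + a)*4 = -8 + 4*a)
F(s(-7))/5266 + M(7)/(-23997) = (-8 + 4*(-4 + (¼)*(-7)))/5266 + 2/(-23997) = (-8 + 4*(-4 - 7/4))*(1/5266) + 2*(-1/23997) = (-8 + 4*(-23/4))*(1/5266) - 2/23997 = (-8 - 23)*(1/5266) - 2/23997 = -31*1/5266 - 2/23997 = -31/5266 - 2/23997 = -754439/126368202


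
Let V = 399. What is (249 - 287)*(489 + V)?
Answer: -33744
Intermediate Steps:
(249 - 287)*(489 + V) = (249 - 287)*(489 + 399) = -38*888 = -33744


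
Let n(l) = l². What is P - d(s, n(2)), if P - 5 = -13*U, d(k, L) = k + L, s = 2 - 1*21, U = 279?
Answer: -3607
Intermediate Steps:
s = -19 (s = 2 - 21 = -19)
d(k, L) = L + k
P = -3622 (P = 5 - 13*279 = 5 - 3627 = -3622)
P - d(s, n(2)) = -3622 - (2² - 19) = -3622 - (4 - 19) = -3622 - 1*(-15) = -3622 + 15 = -3607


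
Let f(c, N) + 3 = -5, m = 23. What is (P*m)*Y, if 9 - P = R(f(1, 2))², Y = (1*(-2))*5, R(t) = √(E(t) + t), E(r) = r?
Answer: -5750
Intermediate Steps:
f(c, N) = -8 (f(c, N) = -3 - 5 = -8)
R(t) = √2*√t (R(t) = √(t + t) = √(2*t) = √2*√t)
Y = -10 (Y = -2*5 = -10)
P = 25 (P = 9 - (√2*√(-8))² = 9 - (√2*(2*I*√2))² = 9 - (4*I)² = 9 - 1*(-16) = 9 + 16 = 25)
(P*m)*Y = (25*23)*(-10) = 575*(-10) = -5750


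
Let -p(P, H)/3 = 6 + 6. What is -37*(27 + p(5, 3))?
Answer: 333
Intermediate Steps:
p(P, H) = -36 (p(P, H) = -3*(6 + 6) = -3*12 = -36)
-37*(27 + p(5, 3)) = -37*(27 - 36) = -37*(-9) = 333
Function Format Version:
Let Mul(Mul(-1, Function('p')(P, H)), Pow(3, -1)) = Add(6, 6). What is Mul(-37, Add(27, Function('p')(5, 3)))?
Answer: 333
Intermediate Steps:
Function('p')(P, H) = -36 (Function('p')(P, H) = Mul(-3, Add(6, 6)) = Mul(-3, 12) = -36)
Mul(-37, Add(27, Function('p')(5, 3))) = Mul(-37, Add(27, -36)) = Mul(-37, -9) = 333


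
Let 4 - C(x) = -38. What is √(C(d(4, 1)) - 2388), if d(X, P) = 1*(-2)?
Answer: I*√2346 ≈ 48.436*I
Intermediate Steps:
d(X, P) = -2
C(x) = 42 (C(x) = 4 - 1*(-38) = 4 + 38 = 42)
√(C(d(4, 1)) - 2388) = √(42 - 2388) = √(-2346) = I*√2346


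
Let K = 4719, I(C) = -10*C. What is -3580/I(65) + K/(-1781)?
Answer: 25451/8905 ≈ 2.8581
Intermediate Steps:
-3580/I(65) + K/(-1781) = -3580/((-10*65)) + 4719/(-1781) = -3580/(-650) + 4719*(-1/1781) = -3580*(-1/650) - 363/137 = 358/65 - 363/137 = 25451/8905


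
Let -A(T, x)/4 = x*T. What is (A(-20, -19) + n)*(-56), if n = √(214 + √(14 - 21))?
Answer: 85120 - 56*√(214 + I*√7) ≈ 84301.0 - 5.064*I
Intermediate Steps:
A(T, x) = -4*T*x (A(T, x) = -4*x*T = -4*T*x)
n = √(214 + I*√7) (n = √(214 + √(-7)) = √(214 + I*√7) ≈ 14.629 + 0.09043*I)
(A(-20, -19) + n)*(-56) = (-4*(-20)*(-19) + √(214 + I*√7))*(-56) = (-1520 + √(214 + I*√7))*(-56) = 85120 - 56*√(214 + I*√7)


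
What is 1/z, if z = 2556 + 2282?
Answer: 1/4838 ≈ 0.00020670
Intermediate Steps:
z = 4838
1/z = 1/4838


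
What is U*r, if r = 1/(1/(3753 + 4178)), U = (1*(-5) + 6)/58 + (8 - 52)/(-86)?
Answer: 10460989/2494 ≈ 4194.5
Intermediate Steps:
U = 1319/2494 (U = (-5 + 6)*(1/58) - 44*(-1/86) = 1*(1/58) + 22/43 = 1/58 + 22/43 = 1319/2494 ≈ 0.52887)
r = 7931 (r = 1/(1/7931) = 7931)
U*r = (1319/2494)*7931 = 10460989/2494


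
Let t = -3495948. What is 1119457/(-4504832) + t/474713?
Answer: -16280079211577/2138502313216 ≈ -7.6128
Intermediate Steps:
1119457/(-4504832) + t/474713 = 1119457/(-4504832) - 3495948/474713 = 1119457*(-1/4504832) - 3495948*1/474713 = -1119457/4504832 - 3495948/474713 = -16280079211577/2138502313216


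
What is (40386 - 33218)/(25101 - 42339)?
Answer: -3584/8619 ≈ -0.41583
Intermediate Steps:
(40386 - 33218)/(25101 - 42339) = 7168/(-17238) = 7168*(-1/17238) = -3584/8619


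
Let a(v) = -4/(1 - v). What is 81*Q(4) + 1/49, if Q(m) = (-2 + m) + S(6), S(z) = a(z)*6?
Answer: 134951/245 ≈ 550.82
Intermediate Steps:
S(z) = 24/(-1 + z) (S(z) = (4/(-1 + z))*6 = 24/(-1 + z))
Q(m) = 14/5 + m (Q(m) = (-2 + m) + 24/(-1 + 6) = (-2 + m) + 24/5 = 14/5 + m)
81*Q(4) + 1/49 = 81*(14/5 + 4) + 1/49 = 81*(34/5) + 1/49 = 2754/5 + 1/49 = 134951/245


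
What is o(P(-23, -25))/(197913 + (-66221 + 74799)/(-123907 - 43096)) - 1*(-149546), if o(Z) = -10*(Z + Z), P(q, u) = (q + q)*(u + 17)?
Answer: 4942801561510826/33052056161 ≈ 1.4955e+5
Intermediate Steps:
P(q, u) = 2*q*(17 + u) (P(q, u) = (2*q)*(17 + u) = 2*q*(17 + u))
o(Z) = -20*Z
o(P(-23, -25))/(197913 + (-66221 + 74799)/(-123907 - 43096)) - 1*(-149546) = (-40*(-23)*(17 - 25))/(197913 + (-66221 + 74799)/(-123907 - 43096)) - 1*(-149546) = (-40*(-23)*(-8))/(197913 + 8578/(-167003)) + 149546 = (-20*368)/(197913 + 8578*(-1/167003)) + 149546 = -7360/(197913 - 8578/167003) + 149546 = -7360/33052056161/167003 + 149546 = -7360*167003/33052056161 + 149546 = -1229142080/33052056161 + 149546 = 4942801561510826/33052056161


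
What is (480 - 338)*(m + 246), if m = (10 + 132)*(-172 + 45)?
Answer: -2525896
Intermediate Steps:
m = -18034 (m = 142*(-127) = -18034)
(480 - 338)*(m + 246) = (480 - 338)*(-18034 + 246) = 142*(-17788) = -2525896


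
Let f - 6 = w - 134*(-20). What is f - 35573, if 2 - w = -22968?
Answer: -9917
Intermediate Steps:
w = 22970 (w = 2 - 1*(-22968) = 2 + 22968 = 22970)
f = 25656 (f = 6 + (22970 - 134*(-20)) = 6 + (22970 - 1*(-2680)) = 6 + (22970 + 2680) = 6 + 25650 = 25656)
f - 35573 = 25656 - 35573 = -9917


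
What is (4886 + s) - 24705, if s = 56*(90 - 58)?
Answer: -18027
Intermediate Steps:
s = 1792 (s = 56*32 = 1792)
(4886 + s) - 24705 = (4886 + 1792) - 24705 = 6678 - 24705 = -18027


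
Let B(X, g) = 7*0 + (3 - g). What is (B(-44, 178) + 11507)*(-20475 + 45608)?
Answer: 284807156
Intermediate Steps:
B(X, g) = 3 - g (B(X, g) = 0 + (3 - g) = 3 - g)
(B(-44, 178) + 11507)*(-20475 + 45608) = ((3 - 1*178) + 11507)*(-20475 + 45608) = ((3 - 178) + 11507)*25133 = (-175 + 11507)*25133 = 11332*25133 = 284807156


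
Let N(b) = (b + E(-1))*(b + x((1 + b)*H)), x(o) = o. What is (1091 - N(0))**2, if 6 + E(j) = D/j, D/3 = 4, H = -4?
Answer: 1038361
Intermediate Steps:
D = 12 (D = 3*4 = 12)
E(j) = -6 + 12/j
N(b) = (-18 + b)*(-4 - 3*b) (N(b) = (b + (-6 + 12/(-1)))*(b + (1 + b)*(-4)) = (b + (-6 + 12*(-1)))*(b + (-4 - 4*b)) = (b + (-6 - 12))*(-4 - 3*b) = (b - 18)*(-4 - 3*b) = (-18 + b)*(-4 - 3*b))
(1091 - N(0))**2 = (1091 - (72 - 3*0**2 + 50*0))**2 = (1091 - (72 - 3*0 + 0))**2 = (1091 - (72 + 0 + 0))**2 = (1091 - 1*72)**2 = (1091 - 72)**2 = 1019**2 = 1038361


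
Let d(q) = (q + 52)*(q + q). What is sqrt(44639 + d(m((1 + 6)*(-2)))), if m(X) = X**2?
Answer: 7*sqrt(2895) ≈ 376.64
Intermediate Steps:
d(q) = 2*q*(52 + q) (d(q) = (52 + q)*(2*q) = 2*q*(52 + q))
sqrt(44639 + d(m((1 + 6)*(-2)))) = sqrt(44639 + 2*((1 + 6)*(-2))**2*(52 + ((1 + 6)*(-2))**2)) = sqrt(44639 + 2*(7*(-2))**2*(52 + (7*(-2))**2)) = sqrt(44639 + 2*(-14)**2*(52 + (-14)**2)) = sqrt(44639 + 2*196*(52 + 196)) = sqrt(44639 + 2*196*248) = sqrt(44639 + 97216) = sqrt(141855) = 7*sqrt(2895)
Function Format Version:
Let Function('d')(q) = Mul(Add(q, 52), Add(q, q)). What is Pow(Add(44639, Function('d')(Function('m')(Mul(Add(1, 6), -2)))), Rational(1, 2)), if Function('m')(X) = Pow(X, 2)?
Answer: Mul(7, Pow(2895, Rational(1, 2))) ≈ 376.64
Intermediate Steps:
Function('d')(q) = Mul(2, q, Add(52, q)) (Function('d')(q) = Mul(Add(52, q), Mul(2, q)) = Mul(2, q, Add(52, q)))
Pow(Add(44639, Function('d')(Function('m')(Mul(Add(1, 6), -2)))), Rational(1, 2)) = Pow(Add(44639, Mul(2, Pow(Mul(Add(1, 6), -2), 2), Add(52, Pow(Mul(Add(1, 6), -2), 2)))), Rational(1, 2)) = Pow(Add(44639, Mul(2, Pow(Mul(7, -2), 2), Add(52, Pow(Mul(7, -2), 2)))), Rational(1, 2)) = Pow(Add(44639, Mul(2, Pow(-14, 2), Add(52, Pow(-14, 2)))), Rational(1, 2)) = Pow(Add(44639, Mul(2, 196, Add(52, 196))), Rational(1, 2)) = Pow(Add(44639, Mul(2, 196, 248)), Rational(1, 2)) = Pow(Add(44639, 97216), Rational(1, 2)) = Pow(141855, Rational(1, 2)) = Mul(7, Pow(2895, Rational(1, 2)))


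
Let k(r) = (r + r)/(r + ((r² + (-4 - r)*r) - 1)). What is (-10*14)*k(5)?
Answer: 175/2 ≈ 87.500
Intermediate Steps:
k(r) = 2*r/(-1 + r + r² + r*(-4 - r)) (k(r) = (2*r)/(r + ((r² + r*(-4 - r)) - 1)) = (2*r)/(r + (-1 + r² + r*(-4 - r))) = (2*r)/(-1 + r + r² + r*(-4 - r)) = 2*r/(-1 + r + r² + r*(-4 - r)))
(-10*14)*k(5) = (-10*14)*(-2*5/(1 + 3*5)) = -(-280)*5/(1 + 15) = -(-280)*5/16 = -140*(-5/8) = 175/2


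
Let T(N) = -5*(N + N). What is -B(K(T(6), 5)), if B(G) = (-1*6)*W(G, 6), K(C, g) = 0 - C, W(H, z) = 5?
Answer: 30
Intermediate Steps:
T(N) = -10*N
K(C, g) = -C
B(G) = -30 (B(G) = -1*6*5 = -6*5 = -30)
-B(K(T(6), 5)) = -1*(-30) = 30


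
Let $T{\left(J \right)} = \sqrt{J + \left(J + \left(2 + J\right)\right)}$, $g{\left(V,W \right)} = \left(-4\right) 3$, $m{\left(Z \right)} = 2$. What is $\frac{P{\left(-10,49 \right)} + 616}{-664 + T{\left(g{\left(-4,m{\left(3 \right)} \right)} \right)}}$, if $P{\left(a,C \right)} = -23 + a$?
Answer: $- \frac{193556}{220465} - \frac{583 i \sqrt{34}}{440930} \approx -0.87794 - 0.0077097 i$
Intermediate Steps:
$g{\left(V,W \right)} = -12$
$T{\left(J \right)} = \sqrt{2 + 3 J}$ ($T{\left(J \right)} = \sqrt{J + \left(2 + 2 J\right)} = \sqrt{2 + 3 J}$)
$\frac{P{\left(-10,49 \right)} + 616}{-664 + T{\left(g{\left(-4,m{\left(3 \right)} \right)} \right)}} = \frac{\left(-23 - 10\right) + 616}{-664 + \sqrt{2 + 3 \left(-12\right)}} = \frac{-33 + 616}{-664 + \sqrt{2 - 36}} = \frac{583}{-664 + \sqrt{-34}} = \frac{583}{-664 + i \sqrt{34}}$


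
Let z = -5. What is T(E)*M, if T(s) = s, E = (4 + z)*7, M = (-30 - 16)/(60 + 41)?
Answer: 322/101 ≈ 3.1881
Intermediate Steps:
M = -46/101 ≈ -0.45545
E = -7 (E = (4 - 5)*7 = -1*7 = -7)
T(E)*M = -7*(-46/101) = 322/101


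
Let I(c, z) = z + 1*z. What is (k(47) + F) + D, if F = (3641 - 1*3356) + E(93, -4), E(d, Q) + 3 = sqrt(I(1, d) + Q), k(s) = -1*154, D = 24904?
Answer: 25032 + sqrt(182) ≈ 25046.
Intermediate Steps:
k(s) = -154
I(c, z) = 2*z (I(c, z) = z + z = 2*z)
E(d, Q) = -3 + sqrt(Q + 2*d) (E(d, Q) = -3 + sqrt(2*d + Q) = -3 + sqrt(Q + 2*d))
F = 282 + sqrt(182) (F = (3641 - 1*3356) + (-3 + sqrt(-4 + 2*93)) = (3641 - 3356) + (-3 + sqrt(-4 + 186)) = 285 + (-3 + sqrt(182)) = 282 + sqrt(182) ≈ 295.49)
(k(47) + F) + D = (-154 + (282 + sqrt(182))) + 24904 = (128 + sqrt(182)) + 24904 = 25032 + sqrt(182)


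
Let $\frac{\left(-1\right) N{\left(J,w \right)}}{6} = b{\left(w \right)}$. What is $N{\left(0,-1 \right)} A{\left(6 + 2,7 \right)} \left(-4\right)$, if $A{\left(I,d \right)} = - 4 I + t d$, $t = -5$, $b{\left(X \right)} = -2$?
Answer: $3216$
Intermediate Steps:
$A{\left(I,d \right)} = - 5 d - 4 I$ ($A{\left(I,d \right)} = - 4 I - 5 d = - 5 d - 4 I$)
$N{\left(J,w \right)} = 12$ ($N{\left(J,w \right)} = \left(-6\right) \left(-2\right) = 12$)
$N{\left(0,-1 \right)} A{\left(6 + 2,7 \right)} \left(-4\right) = 12 \left(\left(-5\right) 7 - 4 \left(6 + 2\right)\right) \left(-4\right) = 12 \left(-35 - 32\right) \left(-4\right) = 12 \left(-67\right) \left(-4\right) = \left(-804\right) \left(-4\right) = 3216$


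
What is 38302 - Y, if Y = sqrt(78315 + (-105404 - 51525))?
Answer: 38302 - I*sqrt(78614) ≈ 38302.0 - 280.38*I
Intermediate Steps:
Y = I*sqrt(78614) (Y = sqrt(78315 - 156929) = sqrt(-78614) = I*sqrt(78614) ≈ 280.38*I)
38302 - Y = 38302 - I*sqrt(78614)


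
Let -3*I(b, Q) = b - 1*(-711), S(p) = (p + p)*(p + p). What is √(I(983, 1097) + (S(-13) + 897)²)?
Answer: 11*√183999/3 ≈ 1572.8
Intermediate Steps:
S(p) = 4*p² (S(p) = (2*p)*(2*p) = 4*p²)
I(b, Q) = -237 - b/3 (I(b, Q) = -(b - 1*(-711))/3 = -(b + 711)/3 = -(711 + b)/3 = -237 - b/3)
√(I(983, 1097) + (S(-13) + 897)²) = √((-237 - ⅓*983) + (4*(-13)² + 897)²) = √((-237 - 983/3) + (4*169 + 897)²) = √(-1694/3 + (676 + 897)²) = √(-1694/3 + 1573²) = √(-1694/3 + 2474329) = √(7421293/3) = 11*√183999/3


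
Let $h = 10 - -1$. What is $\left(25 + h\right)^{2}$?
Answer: $1296$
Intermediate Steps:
$h = 11$ ($h = 10 + 1 = 11$)
$\left(25 + h\right)^{2} = \left(25 + 11\right)^{2} = 36^{2} = 1296$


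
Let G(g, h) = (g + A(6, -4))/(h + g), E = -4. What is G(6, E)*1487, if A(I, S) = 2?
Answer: 5948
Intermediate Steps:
G(g, h) = (2 + g)/(g + h) (G(g, h) = (g + 2)/(h + g) = (2 + g)/(g + h))
G(6, E)*1487 = ((2 + 6)/(6 - 4))*1487 = (8/2)*1487 = ((½)*8)*1487 = 4*1487 = 5948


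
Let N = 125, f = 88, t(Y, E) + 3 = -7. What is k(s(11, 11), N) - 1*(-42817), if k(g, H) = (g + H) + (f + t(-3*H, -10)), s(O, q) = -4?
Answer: 43016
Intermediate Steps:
t(Y, E) = -10 (t(Y, E) = -3 - 7 = -10)
k(g, H) = 78 + H + g (k(g, H) = (g + H) + (88 - 10) = (H + g) + 78 = 78 + H + g)
k(s(11, 11), N) - 1*(-42817) = (78 + 125 - 4) - 1*(-42817) = 199 + 42817 = 43016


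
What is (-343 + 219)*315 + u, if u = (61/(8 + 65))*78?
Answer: -2846622/73 ≈ -38995.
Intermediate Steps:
u = 4758/73 (u = (61/73)*78 = 4758/73 ≈ 65.178)
(-343 + 219)*315 + u = (-343 + 219)*315 + 4758/73 = -124*315 + 4758/73 = -39060 + 4758/73 = -2846622/73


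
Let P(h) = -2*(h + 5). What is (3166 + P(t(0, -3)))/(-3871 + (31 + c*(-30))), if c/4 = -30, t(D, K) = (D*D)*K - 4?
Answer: -791/60 ≈ -13.183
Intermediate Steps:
t(D, K) = -4 + K*D² (t(D, K) = D²*K - 4 = K*D² - 4 = -4 + K*D²)
c = -120 (c = 4*(-30) = -120)
P(h) = -10 - 2*h (P(h) = -2*(5 + h) = -10 - 2*h)
(3166 + P(t(0, -3)))/(-3871 + (31 + c*(-30))) = (3166 + (-10 - 2*(-4 - 3*0²)))/(-3871 + (31 - 120*(-30))) = (3166 + (-10 - 2*(-4 - 3*0)))/(-3871 + (31 + 3600)) = (3166 + (-10 - 2*(-4 + 0)))/(-3871 + 3631) = (3166 + (-10 - 2*(-4)))/(-240) = (3166 + (-10 + 8))*(-1/240) = (3166 - 2)*(-1/240) = 3164*(-1/240) = -791/60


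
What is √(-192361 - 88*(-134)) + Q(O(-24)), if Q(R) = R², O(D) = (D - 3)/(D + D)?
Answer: 81/256 + I*√180569 ≈ 0.31641 + 424.93*I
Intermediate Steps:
O(D) = (-3 + D)/(2*D) (O(D) = (-3 + D)/((2*D)) = (-3 + D)*(1/(2*D)) = (-3 + D)/(2*D))
√(-192361 - 88*(-134)) + Q(O(-24)) = √(-192361 - 88*(-134)) + ((½)*(-3 - 24)/(-24))² = √(-192361 + 11792) + ((½)*(-1/24)*(-27))² = √(-180569) + (9/16)² = I*√180569 + 81/256 = 81/256 + I*√180569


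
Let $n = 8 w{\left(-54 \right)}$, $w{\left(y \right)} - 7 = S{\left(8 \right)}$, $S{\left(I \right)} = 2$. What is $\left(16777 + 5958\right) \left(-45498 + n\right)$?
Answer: $-1032760110$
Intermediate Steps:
$w{\left(y \right)} = 9$ ($w{\left(y \right)} = 7 + 2 = 9$)
$n = 72$ ($n = 8 \cdot 9 = 72$)
$\left(16777 + 5958\right) \left(-45498 + n\right) = \left(16777 + 5958\right) \left(-45498 + 72\right) = 22735 \left(-45426\right) = -1032760110$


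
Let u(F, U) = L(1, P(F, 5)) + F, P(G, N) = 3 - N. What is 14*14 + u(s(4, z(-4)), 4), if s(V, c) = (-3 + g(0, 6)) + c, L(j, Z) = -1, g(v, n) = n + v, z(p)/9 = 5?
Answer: 243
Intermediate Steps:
z(p) = 45 (z(p) = 9*5 = 45)
s(V, c) = 3 + c (s(V, c) = (-3 + (6 + 0)) + c = (-3 + 6) + c = 3 + c)
u(F, U) = -1 + F
14*14 + u(s(4, z(-4)), 4) = 14*14 + (-1 + (3 + 45)) = 196 + (-1 + 48) = 196 + 47 = 243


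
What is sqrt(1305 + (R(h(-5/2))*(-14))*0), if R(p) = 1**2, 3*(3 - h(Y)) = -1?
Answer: 3*sqrt(145) ≈ 36.125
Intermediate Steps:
h(Y) = 10/3 (h(Y) = 3 - 1/3*(-1) = 3 + 1/3 = 10/3)
R(p) = 1
sqrt(1305 + (R(h(-5/2))*(-14))*0) = sqrt(1305 + (1*(-14))*0) = sqrt(1305 - 14*0) = sqrt(1305 + 0) = sqrt(1305) = 3*sqrt(145)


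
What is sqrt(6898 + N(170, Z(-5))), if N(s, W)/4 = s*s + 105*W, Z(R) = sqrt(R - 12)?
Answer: sqrt(122498 + 420*I*sqrt(17)) ≈ 350.01 + 2.474*I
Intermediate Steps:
Z(R) = sqrt(-12 + R)
N(s, W) = 4*s**2 + 420*W (N(s, W) = 4*(s*s + 105*W) = 4*(s**2 + 105*W) = 4*s**2 + 420*W)
sqrt(6898 + N(170, Z(-5))) = sqrt(6898 + (4*170**2 + 420*sqrt(-12 - 5))) = sqrt(6898 + (4*28900 + 420*sqrt(-17))) = sqrt(6898 + (115600 + 420*(I*sqrt(17)))) = sqrt(6898 + (115600 + 420*I*sqrt(17))) = sqrt(122498 + 420*I*sqrt(17))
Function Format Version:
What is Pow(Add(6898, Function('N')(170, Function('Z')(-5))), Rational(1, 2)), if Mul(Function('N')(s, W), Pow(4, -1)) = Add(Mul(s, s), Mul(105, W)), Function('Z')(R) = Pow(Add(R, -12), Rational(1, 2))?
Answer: Pow(Add(122498, Mul(420, I, Pow(17, Rational(1, 2)))), Rational(1, 2)) ≈ Add(350.01, Mul(2.474, I))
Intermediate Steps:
Function('Z')(R) = Pow(Add(-12, R), Rational(1, 2))
Function('N')(s, W) = Add(Mul(4, Pow(s, 2)), Mul(420, W)) (Function('N')(s, W) = Mul(4, Add(Mul(s, s), Mul(105, W))) = Mul(4, Add(Pow(s, 2), Mul(105, W))) = Add(Mul(4, Pow(s, 2)), Mul(420, W)))
Pow(Add(6898, Function('N')(170, Function('Z')(-5))), Rational(1, 2)) = Pow(Add(6898, Add(Mul(4, Pow(170, 2)), Mul(420, Pow(Add(-12, -5), Rational(1, 2))))), Rational(1, 2)) = Pow(Add(6898, Add(Mul(4, 28900), Mul(420, Pow(-17, Rational(1, 2))))), Rational(1, 2)) = Pow(Add(6898, Add(115600, Mul(420, Mul(I, Pow(17, Rational(1, 2)))))), Rational(1, 2)) = Pow(Add(6898, Add(115600, Mul(420, I, Pow(17, Rational(1, 2))))), Rational(1, 2)) = Pow(Add(122498, Mul(420, I, Pow(17, Rational(1, 2)))), Rational(1, 2))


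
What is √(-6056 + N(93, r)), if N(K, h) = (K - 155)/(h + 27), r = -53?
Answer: I*√1023061/13 ≈ 77.805*I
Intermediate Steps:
N(K, h) = (-155 + K)/(27 + h)
√(-6056 + N(93, r)) = √(-6056 + (-155 + 93)/(27 - 53)) = √(-6056 - 62/(-26)) = √(-6056 - 1/26*(-62)) = √(-6056 + 31/13) = √(-78697/13) = I*√1023061/13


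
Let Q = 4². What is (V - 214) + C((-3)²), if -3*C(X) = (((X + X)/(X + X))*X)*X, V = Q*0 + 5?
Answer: -236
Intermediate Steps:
Q = 16
V = 5 (V = 16*0 + 5 = 0 + 5 = 5)
C(X) = -X²/3 (C(X) = -((X + X)/(X + X))*X*X/3 = -((2*X)/((2*X)))*X*X/3 = -((2*X)*(1/(2*X)))*X*X/3 = -1*X*X/3 = -X*X/3 = -X²/3)
(V - 214) + C((-3)²) = (5 - 214) - ((-3)²)²/3 = -209 - ⅓*9² = -209 - ⅓*81 = -209 - 27 = -236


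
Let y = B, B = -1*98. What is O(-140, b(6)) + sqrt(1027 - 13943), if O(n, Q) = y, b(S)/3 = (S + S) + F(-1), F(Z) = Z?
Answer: -98 + 2*I*sqrt(3229) ≈ -98.0 + 113.65*I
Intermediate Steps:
B = -98
y = -98
b(S) = -3 + 6*S (b(S) = 3*((S + S) - 1) = 3*(2*S - 1) = 3*(-1 + 2*S) = -3 + 6*S)
O(n, Q) = -98
O(-140, b(6)) + sqrt(1027 - 13943) = -98 + sqrt(1027 - 13943) = -98 + sqrt(-12916) = -98 + 2*I*sqrt(3229)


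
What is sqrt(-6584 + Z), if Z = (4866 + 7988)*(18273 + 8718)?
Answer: sqrt(346935730) ≈ 18626.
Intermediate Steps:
Z = 346942314 (Z = 12854*26991 = 346942314)
sqrt(-6584 + Z) = sqrt(-6584 + 346942314) = sqrt(346935730)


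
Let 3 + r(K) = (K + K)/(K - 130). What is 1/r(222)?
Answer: 23/42 ≈ 0.54762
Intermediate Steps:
r(K) = -3 + 2*K/(-130 + K) (r(K) = -3 + (K + K)/(K - 130) = -3 + (2*K)/(-130 + K) = -3 + 2*K/(-130 + K))
1/r(222) = 1/((390 - 1*222)/(-130 + 222)) = 1/((390 - 222)/92) = 1/((1/92)*168) = 1/(42/23) = 23/42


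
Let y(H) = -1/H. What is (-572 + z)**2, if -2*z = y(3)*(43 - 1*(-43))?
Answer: 2798929/9 ≈ 3.1099e+5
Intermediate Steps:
z = 43/3 (z = -(-1/3)*(43 - 1*(-43))/2 = -(-1*1/3)*(43 + 43)/2 = -(-1)*86/6 = -1/2*(-86/3) = 43/3 ≈ 14.333)
(-572 + z)**2 = (-572 + 43/3)**2 = (-1673/3)**2 = 2798929/9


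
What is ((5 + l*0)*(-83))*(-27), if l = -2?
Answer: 11205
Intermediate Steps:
((5 + l*0)*(-83))*(-27) = ((5 - 2*0)*(-83))*(-27) = ((5 + 0)*(-83))*(-27) = (5*(-83))*(-27) = -415*(-27) = 11205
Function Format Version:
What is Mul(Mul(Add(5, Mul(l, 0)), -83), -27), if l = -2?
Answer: 11205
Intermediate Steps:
Mul(Mul(Add(5, Mul(l, 0)), -83), -27) = Mul(Mul(Add(5, Mul(-2, 0)), -83), -27) = Mul(Mul(Add(5, 0), -83), -27) = Mul(Mul(5, -83), -27) = Mul(-415, -27) = 11205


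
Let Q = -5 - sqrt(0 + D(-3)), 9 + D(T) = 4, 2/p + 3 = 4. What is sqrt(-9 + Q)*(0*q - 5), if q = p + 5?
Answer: -5*sqrt(-14 - I*sqrt(5)) ≈ -1.4893 + 18.767*I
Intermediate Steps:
p = 2 (p = 2/(-3 + 4) = 2/1 = 2*1 = 2)
D(T) = -5 (D(T) = -9 + 4 = -5)
q = 7 (q = 2 + 5 = 7)
Q = -5 - I*sqrt(5) (Q = -5 - sqrt(0 - 5) = -5 - sqrt(-5) = -5 - I*sqrt(5) ≈ -5.0 - 2.2361*I)
sqrt(-9 + Q)*(0*q - 5) = sqrt(-9 + (-5 - I*sqrt(5)))*(0*7 - 5) = sqrt(-14 - I*sqrt(5))*(0 - 5) = sqrt(-14 - I*sqrt(5))*(-5) = -5*sqrt(-14 - I*sqrt(5))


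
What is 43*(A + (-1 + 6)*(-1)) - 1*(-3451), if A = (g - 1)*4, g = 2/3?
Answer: 9536/3 ≈ 3178.7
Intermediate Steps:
g = 2/3 (g = 2*(1/3) = 2/3 ≈ 0.66667)
A = -4/3 (A = (2/3 - 1)*4 = -1/3*4 = -4/3 ≈ -1.3333)
43*(A + (-1 + 6)*(-1)) - 1*(-3451) = 43*(-4/3 + (-1 + 6)*(-1)) - 1*(-3451) = 43*(-4/3 + 5*(-1)) + 3451 = 43*(-4/3 - 5) + 3451 = 43*(-19/3) + 3451 = -817/3 + 3451 = 9536/3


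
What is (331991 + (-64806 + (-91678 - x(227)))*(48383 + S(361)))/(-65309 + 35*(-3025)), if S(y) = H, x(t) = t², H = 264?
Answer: 2529719105/42796 ≈ 59111.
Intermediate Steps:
S(y) = 264
(331991 + (-64806 + (-91678 - x(227)))*(48383 + S(361)))/(-65309 + 35*(-3025)) = (331991 + (-64806 + (-91678 - 1*227²))*(48383 + 264))/(-65309 + 35*(-3025)) = (331991 + (-64806 + (-91678 - 1*51529))*48647)/(-65309 - 105875) = (331991 + (-64806 + (-91678 - 51529))*48647)/(-171184) = (331991 + (-64806 - 143207)*48647)*(-1/171184) = (331991 - 208013*48647)*(-1/171184) = (331991 - 10119208411)*(-1/171184) = -10118876420*(-1/171184) = 2529719105/42796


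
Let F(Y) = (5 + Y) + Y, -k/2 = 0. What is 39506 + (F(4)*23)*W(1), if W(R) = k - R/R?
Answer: 39207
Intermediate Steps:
k = 0 (k = -2*0 = 0)
W(R) = -1 (W(R) = 0 - R/R = 0 - 1*1 = 0 - 1 = -1)
F(Y) = 5 + 2*Y
39506 + (F(4)*23)*W(1) = 39506 + ((5 + 2*4)*23)*(-1) = 39506 + ((5 + 8)*23)*(-1) = 39506 + (13*23)*(-1) = 39506 + 299*(-1) = 39506 - 299 = 39207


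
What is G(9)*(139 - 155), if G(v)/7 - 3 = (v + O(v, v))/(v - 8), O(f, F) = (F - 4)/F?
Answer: -12656/9 ≈ -1406.2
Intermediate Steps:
O(f, F) = (-4 + F)/F
G(v) = 21 + 7*(v + (-4 + v)/v)/(-8 + v) (G(v) = 21 + 7*((v + (-4 + v)/v)/(v - 8)) = 21 + 7*((v + (-4 + v)/v)/(-8 + v)) = 21 + 7*(v + (-4 + v)/v)/(-8 + v))
G(9)*(139 - 155) = (7*(-4 - 23*9 + 4*9²)/(9*(-8 + 9)))*(139 - 155) = (7*(⅑)*(-4 - 207 + 4*81)/1)*(-16) = (7*(⅑)*1*(-4 - 207 + 324))*(-16) = (7*(⅑)*1*113)*(-16) = (791/9)*(-16) = -12656/9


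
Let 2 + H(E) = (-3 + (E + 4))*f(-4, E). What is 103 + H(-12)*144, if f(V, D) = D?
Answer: 18823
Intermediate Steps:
H(E) = -2 + E*(1 + E) (H(E) = -2 + (-3 + (E + 4))*E = -2 + (-3 + (4 + E))*E = -2 + (1 + E)*E = -2 + E*(1 + E))
103 + H(-12)*144 = 103 + (-2 - 12 + (-12)²)*144 = 103 + (-2 - 12 + 144)*144 = 103 + 130*144 = 103 + 18720 = 18823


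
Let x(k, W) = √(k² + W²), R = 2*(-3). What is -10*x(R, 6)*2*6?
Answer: -720*√2 ≈ -1018.2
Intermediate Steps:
R = -6
x(k, W) = √(W² + k²)
-10*x(R, 6)*2*6 = -10*√(6² + (-6)²)*2*6 = -10*√(36 + 36)*2*6 = -10*√72*2*6 = -10*6*√2*2*6 = -120*√2*6 = -720*√2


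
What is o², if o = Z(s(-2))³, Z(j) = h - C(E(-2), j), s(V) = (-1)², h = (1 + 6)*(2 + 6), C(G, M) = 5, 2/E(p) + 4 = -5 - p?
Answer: 17596287801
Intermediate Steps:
E(p) = 2/(-9 - p) (E(p) = 2/(-4 + (-5 - p)) = 2/(-9 - p))
h = 56 (h = 7*8 = 56)
s(V) = 1
Z(j) = 51 (Z(j) = 56 - 1*5 = 56 - 5 = 51)
o = 132651 (o = 51³ = 132651)
o² = 132651² = 17596287801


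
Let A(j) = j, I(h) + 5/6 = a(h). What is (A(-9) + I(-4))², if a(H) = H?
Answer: 6889/36 ≈ 191.36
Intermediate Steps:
I(h) = -⅚ + h
(A(-9) + I(-4))² = (-9 + (-⅚ - 4))² = (-9 - 29/6)² = (-83/6)² = 6889/36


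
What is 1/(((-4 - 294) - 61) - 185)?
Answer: -1/544 ≈ -0.0018382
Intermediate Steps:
1/(((-4 - 294) - 61) - 185) = 1/((-298 - 61) - 185) = 1/(-359 - 185) = 1/(-544) = -1/544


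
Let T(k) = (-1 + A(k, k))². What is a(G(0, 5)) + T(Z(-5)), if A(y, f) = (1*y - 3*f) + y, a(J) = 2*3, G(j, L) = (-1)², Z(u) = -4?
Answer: 15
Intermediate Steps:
G(j, L) = 1
a(J) = 6
A(y, f) = -3*f + 2*y (A(y, f) = (y - 3*f) + y = -3*f + 2*y)
T(k) = (-1 - k)² (T(k) = (-1 + (-3*k + 2*k))² = (-1 - k)²)
a(G(0, 5)) + T(Z(-5)) = 6 + (1 - 4)² = 6 + (-3)² = 6 + 9 = 15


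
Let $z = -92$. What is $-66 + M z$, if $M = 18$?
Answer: $-1722$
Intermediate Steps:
$-66 + M z = -66 + 18 \left(-92\right) = -66 - 1656 = -1722$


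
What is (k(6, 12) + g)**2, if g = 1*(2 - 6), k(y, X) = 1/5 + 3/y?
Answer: 1089/100 ≈ 10.890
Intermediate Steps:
k(y, X) = 1/5 + 3/y (k(y, X) = 1*(1/5) + 3/y = 1/5 + 3/y)
g = -4 (g = 1*(-4) = -4)
(k(6, 12) + g)**2 = ((1/5)*(15 + 6)/6 - 4)**2 = ((1/5)*(1/6)*21 - 4)**2 = (7/10 - 4)**2 = (-33/10)**2 = 1089/100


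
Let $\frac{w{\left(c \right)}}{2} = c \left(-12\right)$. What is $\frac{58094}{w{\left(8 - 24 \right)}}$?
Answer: $\frac{29047}{192} \approx 151.29$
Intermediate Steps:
$w{\left(c \right)} = - 24 c$ ($w{\left(c \right)} = 2 c \left(-12\right) = 2 \left(- 12 c\right) = - 24 c$)
$\frac{58094}{w{\left(8 - 24 \right)}} = \frac{58094}{\left(-24\right) \left(8 - 24\right)} = \frac{58094}{\left(-24\right) \left(-16\right)} = \frac{58094}{384} = 58094 \cdot \frac{1}{384} = \frac{29047}{192}$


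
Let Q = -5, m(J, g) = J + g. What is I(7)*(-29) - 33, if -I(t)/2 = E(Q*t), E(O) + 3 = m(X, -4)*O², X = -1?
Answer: -355457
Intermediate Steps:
E(O) = -3 - 5*O² (E(O) = -3 + (-1 - 4)*O² = -3 - 5*O²)
I(t) = 6 + 250*t² (I(t) = -2*(-3 - 5*25*t²) = -2*(-3 - 125*t²) = 6 + 250*t²)
I(7)*(-29) - 33 = (6 + 250*7²)*(-29) - 33 = (6 + 250*49)*(-29) - 33 = (6 + 12250)*(-29) - 33 = 12256*(-29) - 33 = -355424 - 33 = -355457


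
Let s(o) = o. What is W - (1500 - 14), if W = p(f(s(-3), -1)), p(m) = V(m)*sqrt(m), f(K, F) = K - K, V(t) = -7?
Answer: -1486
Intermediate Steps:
f(K, F) = 0
p(m) = -7*sqrt(m)
W = 0 (W = -7*sqrt(0) = -7*0 = 0)
W - (1500 - 14) = 0 - (1500 - 14) = 0 - 1*1486 = 0 - 1486 = -1486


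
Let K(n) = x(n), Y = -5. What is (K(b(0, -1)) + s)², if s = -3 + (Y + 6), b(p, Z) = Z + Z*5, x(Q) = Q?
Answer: 64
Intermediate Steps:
b(p, Z) = 6*Z (b(p, Z) = Z + 5*Z = 6*Z)
s = -2 (s = -3 + (-5 + 6) = -3 + 1 = -2)
K(n) = n
(K(b(0, -1)) + s)² = (6*(-1) - 2)² = (-6 - 2)² = (-8)² = 64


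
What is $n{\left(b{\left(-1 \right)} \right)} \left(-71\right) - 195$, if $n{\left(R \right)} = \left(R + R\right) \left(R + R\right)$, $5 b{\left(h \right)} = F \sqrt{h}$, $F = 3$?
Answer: $- \frac{2319}{25} \approx -92.76$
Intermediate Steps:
$b{\left(h \right)} = \frac{3 \sqrt{h}}{5}$
$n{\left(R \right)} = 4 R^{2}$ ($n{\left(R \right)} = 2 R 2 R = 4 R^{2}$)
$n{\left(b{\left(-1 \right)} \right)} \left(-71\right) - 195 = 4 \left(\frac{3 \sqrt{-1}}{5}\right)^{2} \left(-71\right) - 195 = 4 \left(\frac{3 i}{5}\right)^{2} \left(-71\right) - 195 = 4 \left(- \frac{9}{25}\right) \left(-71\right) - 195 = \left(- \frac{36}{25}\right) \left(-71\right) - 195 = \frac{2556}{25} - 195 = - \frac{2319}{25}$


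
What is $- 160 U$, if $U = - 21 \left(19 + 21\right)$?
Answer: $134400$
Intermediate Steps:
$U = -840$ ($U = \left(-21\right) 40 = -840$)
$- 160 U = \left(-160\right) \left(-840\right) = 134400$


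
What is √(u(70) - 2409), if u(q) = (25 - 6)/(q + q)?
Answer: 29*I*√14035/70 ≈ 49.08*I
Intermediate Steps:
u(q) = 19/(2*q) (u(q) = 19/((2*q)) = 19*(1/(2*q)) = 19/(2*q))
√(u(70) - 2409) = √((19/2)/70 - 2409) = √((19/2)*(1/70) - 2409) = √(19/140 - 2409) = √(-337241/140) = 29*I*√14035/70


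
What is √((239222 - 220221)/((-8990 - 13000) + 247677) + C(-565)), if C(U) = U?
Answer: I*√28773773133798/225687 ≈ 23.768*I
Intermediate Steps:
√((239222 - 220221)/((-8990 - 13000) + 247677) + C(-565)) = √((239222 - 220221)/((-8990 - 13000) + 247677) - 565) = √(19001/(-21990 + 247677) - 565) = √(19001/225687 - 565) = √(-127494154/225687) = I*√28773773133798/225687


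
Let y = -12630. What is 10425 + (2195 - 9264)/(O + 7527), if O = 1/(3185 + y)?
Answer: 741072691745/71092514 ≈ 10424.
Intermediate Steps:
O = -1/9445 (O = 1/(3185 - 12630) = 1/(-9445) = -1/9445 ≈ -0.00010588)
10425 + (2195 - 9264)/(O + 7527) = 10425 + (2195 - 9264)/(-1/9445 + 7527) = 10425 - 7069/71092514/9445 = 10425 - 7069*9445/71092514 = 10425 - 66766705/71092514 = 741072691745/71092514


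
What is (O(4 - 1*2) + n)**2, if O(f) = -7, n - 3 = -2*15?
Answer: 1156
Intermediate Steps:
n = -27 (n = 3 - 2*15 = 3 - 30 = -27)
(O(4 - 1*2) + n)**2 = (-7 - 27)**2 = (-34)**2 = 1156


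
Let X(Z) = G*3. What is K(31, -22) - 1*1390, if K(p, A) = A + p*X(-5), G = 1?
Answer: -1319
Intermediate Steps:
X(Z) = 3 (X(Z) = 1*3 = 3)
K(p, A) = A + 3*p (K(p, A) = A + p*3 = A + 3*p)
K(31, -22) - 1*1390 = (-22 + 3*31) - 1*1390 = (-22 + 93) - 1390 = 71 - 1390 = -1319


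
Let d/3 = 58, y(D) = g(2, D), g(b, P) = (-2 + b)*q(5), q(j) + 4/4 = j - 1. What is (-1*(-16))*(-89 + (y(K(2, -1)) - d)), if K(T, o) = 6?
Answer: -4208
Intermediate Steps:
q(j) = -2 + j (q(j) = -1 + (j - 1) = -1 + (-1 + j) = -2 + j)
g(b, P) = -6 + 3*b (g(b, P) = (-2 + b)*(-2 + 5) = (-2 + b)*3 = -6 + 3*b)
y(D) = 0 (y(D) = -6 + 3*2 = -6 + 6 = 0)
d = 174 (d = 3*58 = 174)
(-1*(-16))*(-89 + (y(K(2, -1)) - d)) = (-1*(-16))*(-89 + (0 - 1*174)) = 16*(-89 + (0 - 174)) = 16*(-89 - 174) = 16*(-263) = -4208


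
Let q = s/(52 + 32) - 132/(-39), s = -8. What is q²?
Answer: 806404/74529 ≈ 10.820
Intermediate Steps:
q = 898/273 (q = -8/(52 + 32) - 132/(-39) = -8/84 - 132*(-1/39) = -8*1/84 + 44/13 = -2/21 + 44/13 = 898/273 ≈ 3.2894)
q² = (898/273)² = 806404/74529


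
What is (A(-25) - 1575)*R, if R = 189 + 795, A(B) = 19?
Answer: -1531104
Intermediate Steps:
R = 984
(A(-25) - 1575)*R = (19 - 1575)*984 = -1556*984 = -1531104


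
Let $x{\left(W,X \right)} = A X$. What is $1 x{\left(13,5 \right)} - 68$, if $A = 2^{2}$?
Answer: $-48$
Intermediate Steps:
$A = 4$
$x{\left(W,X \right)} = 4 X$
$1 x{\left(13,5 \right)} - 68 = 1 \cdot 4 \cdot 5 - 68 = 1 \cdot 20 - 68 = 20 - 68 = -48$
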